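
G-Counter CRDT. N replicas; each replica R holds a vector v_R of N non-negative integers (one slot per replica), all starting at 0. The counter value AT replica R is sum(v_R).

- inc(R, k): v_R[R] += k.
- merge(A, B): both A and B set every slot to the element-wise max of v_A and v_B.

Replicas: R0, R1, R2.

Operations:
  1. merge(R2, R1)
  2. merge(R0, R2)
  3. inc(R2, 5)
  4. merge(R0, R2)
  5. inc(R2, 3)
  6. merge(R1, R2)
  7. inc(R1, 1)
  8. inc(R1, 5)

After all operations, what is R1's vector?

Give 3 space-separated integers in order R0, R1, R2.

Op 1: merge R2<->R1 -> R2=(0,0,0) R1=(0,0,0)
Op 2: merge R0<->R2 -> R0=(0,0,0) R2=(0,0,0)
Op 3: inc R2 by 5 -> R2=(0,0,5) value=5
Op 4: merge R0<->R2 -> R0=(0,0,5) R2=(0,0,5)
Op 5: inc R2 by 3 -> R2=(0,0,8) value=8
Op 6: merge R1<->R2 -> R1=(0,0,8) R2=(0,0,8)
Op 7: inc R1 by 1 -> R1=(0,1,8) value=9
Op 8: inc R1 by 5 -> R1=(0,6,8) value=14

Answer: 0 6 8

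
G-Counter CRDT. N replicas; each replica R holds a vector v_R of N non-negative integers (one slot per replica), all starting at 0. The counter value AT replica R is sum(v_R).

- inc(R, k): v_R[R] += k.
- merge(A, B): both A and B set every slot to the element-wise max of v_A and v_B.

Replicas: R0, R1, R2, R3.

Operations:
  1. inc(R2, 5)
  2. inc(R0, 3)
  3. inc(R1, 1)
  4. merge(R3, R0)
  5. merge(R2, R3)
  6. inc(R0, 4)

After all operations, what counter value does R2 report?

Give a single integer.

Op 1: inc R2 by 5 -> R2=(0,0,5,0) value=5
Op 2: inc R0 by 3 -> R0=(3,0,0,0) value=3
Op 3: inc R1 by 1 -> R1=(0,1,0,0) value=1
Op 4: merge R3<->R0 -> R3=(3,0,0,0) R0=(3,0,0,0)
Op 5: merge R2<->R3 -> R2=(3,0,5,0) R3=(3,0,5,0)
Op 6: inc R0 by 4 -> R0=(7,0,0,0) value=7

Answer: 8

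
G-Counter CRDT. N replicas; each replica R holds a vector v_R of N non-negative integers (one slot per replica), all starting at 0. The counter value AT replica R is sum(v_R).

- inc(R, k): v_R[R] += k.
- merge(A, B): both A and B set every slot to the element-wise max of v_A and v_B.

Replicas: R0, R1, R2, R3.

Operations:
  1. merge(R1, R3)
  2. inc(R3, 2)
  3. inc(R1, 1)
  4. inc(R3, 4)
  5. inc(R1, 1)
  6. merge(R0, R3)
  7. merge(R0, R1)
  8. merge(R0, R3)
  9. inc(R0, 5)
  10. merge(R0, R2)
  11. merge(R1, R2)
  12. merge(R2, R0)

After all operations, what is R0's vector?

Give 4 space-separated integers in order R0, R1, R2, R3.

Op 1: merge R1<->R3 -> R1=(0,0,0,0) R3=(0,0,0,0)
Op 2: inc R3 by 2 -> R3=(0,0,0,2) value=2
Op 3: inc R1 by 1 -> R1=(0,1,0,0) value=1
Op 4: inc R3 by 4 -> R3=(0,0,0,6) value=6
Op 5: inc R1 by 1 -> R1=(0,2,0,0) value=2
Op 6: merge R0<->R3 -> R0=(0,0,0,6) R3=(0,0,0,6)
Op 7: merge R0<->R1 -> R0=(0,2,0,6) R1=(0,2,0,6)
Op 8: merge R0<->R3 -> R0=(0,2,0,6) R3=(0,2,0,6)
Op 9: inc R0 by 5 -> R0=(5,2,0,6) value=13
Op 10: merge R0<->R2 -> R0=(5,2,0,6) R2=(5,2,0,6)
Op 11: merge R1<->R2 -> R1=(5,2,0,6) R2=(5,2,0,6)
Op 12: merge R2<->R0 -> R2=(5,2,0,6) R0=(5,2,0,6)

Answer: 5 2 0 6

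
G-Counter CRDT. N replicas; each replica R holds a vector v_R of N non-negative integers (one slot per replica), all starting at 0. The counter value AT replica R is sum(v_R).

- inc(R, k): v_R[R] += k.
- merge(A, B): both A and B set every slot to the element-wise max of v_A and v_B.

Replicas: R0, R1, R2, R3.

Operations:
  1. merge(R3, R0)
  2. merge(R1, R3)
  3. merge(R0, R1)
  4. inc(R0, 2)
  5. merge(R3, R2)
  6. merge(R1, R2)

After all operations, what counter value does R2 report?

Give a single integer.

Answer: 0

Derivation:
Op 1: merge R3<->R0 -> R3=(0,0,0,0) R0=(0,0,0,0)
Op 2: merge R1<->R3 -> R1=(0,0,0,0) R3=(0,0,0,0)
Op 3: merge R0<->R1 -> R0=(0,0,0,0) R1=(0,0,0,0)
Op 4: inc R0 by 2 -> R0=(2,0,0,0) value=2
Op 5: merge R3<->R2 -> R3=(0,0,0,0) R2=(0,0,0,0)
Op 6: merge R1<->R2 -> R1=(0,0,0,0) R2=(0,0,0,0)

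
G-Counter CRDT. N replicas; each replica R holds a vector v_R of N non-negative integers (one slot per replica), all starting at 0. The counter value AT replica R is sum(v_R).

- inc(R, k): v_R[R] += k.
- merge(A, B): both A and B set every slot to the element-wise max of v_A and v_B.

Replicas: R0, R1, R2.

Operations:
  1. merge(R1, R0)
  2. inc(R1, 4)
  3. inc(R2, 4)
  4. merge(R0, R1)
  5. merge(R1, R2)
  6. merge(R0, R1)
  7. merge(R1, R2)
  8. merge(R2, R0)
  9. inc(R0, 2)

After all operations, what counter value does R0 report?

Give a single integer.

Answer: 10

Derivation:
Op 1: merge R1<->R0 -> R1=(0,0,0) R0=(0,0,0)
Op 2: inc R1 by 4 -> R1=(0,4,0) value=4
Op 3: inc R2 by 4 -> R2=(0,0,4) value=4
Op 4: merge R0<->R1 -> R0=(0,4,0) R1=(0,4,0)
Op 5: merge R1<->R2 -> R1=(0,4,4) R2=(0,4,4)
Op 6: merge R0<->R1 -> R0=(0,4,4) R1=(0,4,4)
Op 7: merge R1<->R2 -> R1=(0,4,4) R2=(0,4,4)
Op 8: merge R2<->R0 -> R2=(0,4,4) R0=(0,4,4)
Op 9: inc R0 by 2 -> R0=(2,4,4) value=10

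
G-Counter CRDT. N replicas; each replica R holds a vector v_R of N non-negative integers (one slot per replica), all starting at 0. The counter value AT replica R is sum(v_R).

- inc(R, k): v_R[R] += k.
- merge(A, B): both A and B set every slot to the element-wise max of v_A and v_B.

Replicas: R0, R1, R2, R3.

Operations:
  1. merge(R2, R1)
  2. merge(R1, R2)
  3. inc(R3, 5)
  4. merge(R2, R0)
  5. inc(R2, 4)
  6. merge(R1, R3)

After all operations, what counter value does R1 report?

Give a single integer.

Answer: 5

Derivation:
Op 1: merge R2<->R1 -> R2=(0,0,0,0) R1=(0,0,0,0)
Op 2: merge R1<->R2 -> R1=(0,0,0,0) R2=(0,0,0,0)
Op 3: inc R3 by 5 -> R3=(0,0,0,5) value=5
Op 4: merge R2<->R0 -> R2=(0,0,0,0) R0=(0,0,0,0)
Op 5: inc R2 by 4 -> R2=(0,0,4,0) value=4
Op 6: merge R1<->R3 -> R1=(0,0,0,5) R3=(0,0,0,5)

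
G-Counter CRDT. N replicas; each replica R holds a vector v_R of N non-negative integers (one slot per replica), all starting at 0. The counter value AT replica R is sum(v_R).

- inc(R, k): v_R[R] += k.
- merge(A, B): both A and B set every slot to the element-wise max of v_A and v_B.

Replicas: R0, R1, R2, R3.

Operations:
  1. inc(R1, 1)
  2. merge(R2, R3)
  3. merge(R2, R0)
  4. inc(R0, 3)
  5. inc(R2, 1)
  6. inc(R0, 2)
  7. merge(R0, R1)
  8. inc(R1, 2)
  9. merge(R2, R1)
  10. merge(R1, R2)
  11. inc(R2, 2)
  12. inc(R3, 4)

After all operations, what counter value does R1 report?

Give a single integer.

Answer: 9

Derivation:
Op 1: inc R1 by 1 -> R1=(0,1,0,0) value=1
Op 2: merge R2<->R3 -> R2=(0,0,0,0) R3=(0,0,0,0)
Op 3: merge R2<->R0 -> R2=(0,0,0,0) R0=(0,0,0,0)
Op 4: inc R0 by 3 -> R0=(3,0,0,0) value=3
Op 5: inc R2 by 1 -> R2=(0,0,1,0) value=1
Op 6: inc R0 by 2 -> R0=(5,0,0,0) value=5
Op 7: merge R0<->R1 -> R0=(5,1,0,0) R1=(5,1,0,0)
Op 8: inc R1 by 2 -> R1=(5,3,0,0) value=8
Op 9: merge R2<->R1 -> R2=(5,3,1,0) R1=(5,3,1,0)
Op 10: merge R1<->R2 -> R1=(5,3,1,0) R2=(5,3,1,0)
Op 11: inc R2 by 2 -> R2=(5,3,3,0) value=11
Op 12: inc R3 by 4 -> R3=(0,0,0,4) value=4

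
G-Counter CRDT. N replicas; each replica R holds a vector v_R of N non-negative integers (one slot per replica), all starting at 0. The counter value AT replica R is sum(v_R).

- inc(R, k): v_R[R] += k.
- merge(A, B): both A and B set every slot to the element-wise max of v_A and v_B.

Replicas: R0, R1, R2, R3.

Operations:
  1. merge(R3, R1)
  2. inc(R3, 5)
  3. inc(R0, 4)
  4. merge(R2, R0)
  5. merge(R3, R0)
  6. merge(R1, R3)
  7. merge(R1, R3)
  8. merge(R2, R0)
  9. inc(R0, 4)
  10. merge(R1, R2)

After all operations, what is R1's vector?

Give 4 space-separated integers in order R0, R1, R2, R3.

Op 1: merge R3<->R1 -> R3=(0,0,0,0) R1=(0,0,0,0)
Op 2: inc R3 by 5 -> R3=(0,0,0,5) value=5
Op 3: inc R0 by 4 -> R0=(4,0,0,0) value=4
Op 4: merge R2<->R0 -> R2=(4,0,0,0) R0=(4,0,0,0)
Op 5: merge R3<->R0 -> R3=(4,0,0,5) R0=(4,0,0,5)
Op 6: merge R1<->R3 -> R1=(4,0,0,5) R3=(4,0,0,5)
Op 7: merge R1<->R3 -> R1=(4,0,0,5) R3=(4,0,0,5)
Op 8: merge R2<->R0 -> R2=(4,0,0,5) R0=(4,0,0,5)
Op 9: inc R0 by 4 -> R0=(8,0,0,5) value=13
Op 10: merge R1<->R2 -> R1=(4,0,0,5) R2=(4,0,0,5)

Answer: 4 0 0 5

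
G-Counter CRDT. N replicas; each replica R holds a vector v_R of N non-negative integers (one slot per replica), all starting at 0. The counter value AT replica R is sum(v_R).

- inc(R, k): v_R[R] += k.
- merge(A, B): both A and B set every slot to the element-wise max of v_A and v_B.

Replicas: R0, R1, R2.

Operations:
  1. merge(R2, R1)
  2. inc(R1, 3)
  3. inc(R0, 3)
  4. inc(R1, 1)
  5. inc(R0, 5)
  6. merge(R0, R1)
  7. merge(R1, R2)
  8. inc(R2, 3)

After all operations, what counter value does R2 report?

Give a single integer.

Op 1: merge R2<->R1 -> R2=(0,0,0) R1=(0,0,0)
Op 2: inc R1 by 3 -> R1=(0,3,0) value=3
Op 3: inc R0 by 3 -> R0=(3,0,0) value=3
Op 4: inc R1 by 1 -> R1=(0,4,0) value=4
Op 5: inc R0 by 5 -> R0=(8,0,0) value=8
Op 6: merge R0<->R1 -> R0=(8,4,0) R1=(8,4,0)
Op 7: merge R1<->R2 -> R1=(8,4,0) R2=(8,4,0)
Op 8: inc R2 by 3 -> R2=(8,4,3) value=15

Answer: 15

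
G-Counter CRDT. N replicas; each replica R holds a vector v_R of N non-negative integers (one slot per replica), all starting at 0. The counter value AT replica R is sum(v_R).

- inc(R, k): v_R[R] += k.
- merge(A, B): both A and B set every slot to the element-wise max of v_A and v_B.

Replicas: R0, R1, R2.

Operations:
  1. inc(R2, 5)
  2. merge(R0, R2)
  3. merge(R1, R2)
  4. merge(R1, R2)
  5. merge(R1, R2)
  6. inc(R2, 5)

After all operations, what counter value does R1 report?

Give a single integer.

Answer: 5

Derivation:
Op 1: inc R2 by 5 -> R2=(0,0,5) value=5
Op 2: merge R0<->R2 -> R0=(0,0,5) R2=(0,0,5)
Op 3: merge R1<->R2 -> R1=(0,0,5) R2=(0,0,5)
Op 4: merge R1<->R2 -> R1=(0,0,5) R2=(0,0,5)
Op 5: merge R1<->R2 -> R1=(0,0,5) R2=(0,0,5)
Op 6: inc R2 by 5 -> R2=(0,0,10) value=10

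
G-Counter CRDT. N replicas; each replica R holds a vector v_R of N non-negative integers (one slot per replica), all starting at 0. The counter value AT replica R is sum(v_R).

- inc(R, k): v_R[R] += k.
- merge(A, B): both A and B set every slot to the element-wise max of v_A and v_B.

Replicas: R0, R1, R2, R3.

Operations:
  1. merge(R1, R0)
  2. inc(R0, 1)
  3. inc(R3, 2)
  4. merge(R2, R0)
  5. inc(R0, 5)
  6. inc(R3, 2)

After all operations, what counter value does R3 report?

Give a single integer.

Op 1: merge R1<->R0 -> R1=(0,0,0,0) R0=(0,0,0,0)
Op 2: inc R0 by 1 -> R0=(1,0,0,0) value=1
Op 3: inc R3 by 2 -> R3=(0,0,0,2) value=2
Op 4: merge R2<->R0 -> R2=(1,0,0,0) R0=(1,0,0,0)
Op 5: inc R0 by 5 -> R0=(6,0,0,0) value=6
Op 6: inc R3 by 2 -> R3=(0,0,0,4) value=4

Answer: 4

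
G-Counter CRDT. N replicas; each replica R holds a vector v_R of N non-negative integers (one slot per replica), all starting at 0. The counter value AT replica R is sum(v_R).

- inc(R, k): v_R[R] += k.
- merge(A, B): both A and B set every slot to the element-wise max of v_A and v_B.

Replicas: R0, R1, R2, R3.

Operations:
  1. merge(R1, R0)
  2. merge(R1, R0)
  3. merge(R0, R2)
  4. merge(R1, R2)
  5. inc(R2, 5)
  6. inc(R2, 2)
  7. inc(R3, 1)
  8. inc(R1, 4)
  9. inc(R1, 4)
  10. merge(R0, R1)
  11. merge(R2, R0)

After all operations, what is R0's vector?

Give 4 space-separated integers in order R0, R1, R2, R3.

Op 1: merge R1<->R0 -> R1=(0,0,0,0) R0=(0,0,0,0)
Op 2: merge R1<->R0 -> R1=(0,0,0,0) R0=(0,0,0,0)
Op 3: merge R0<->R2 -> R0=(0,0,0,0) R2=(0,0,0,0)
Op 4: merge R1<->R2 -> R1=(0,0,0,0) R2=(0,0,0,0)
Op 5: inc R2 by 5 -> R2=(0,0,5,0) value=5
Op 6: inc R2 by 2 -> R2=(0,0,7,0) value=7
Op 7: inc R3 by 1 -> R3=(0,0,0,1) value=1
Op 8: inc R1 by 4 -> R1=(0,4,0,0) value=4
Op 9: inc R1 by 4 -> R1=(0,8,0,0) value=8
Op 10: merge R0<->R1 -> R0=(0,8,0,0) R1=(0,8,0,0)
Op 11: merge R2<->R0 -> R2=(0,8,7,0) R0=(0,8,7,0)

Answer: 0 8 7 0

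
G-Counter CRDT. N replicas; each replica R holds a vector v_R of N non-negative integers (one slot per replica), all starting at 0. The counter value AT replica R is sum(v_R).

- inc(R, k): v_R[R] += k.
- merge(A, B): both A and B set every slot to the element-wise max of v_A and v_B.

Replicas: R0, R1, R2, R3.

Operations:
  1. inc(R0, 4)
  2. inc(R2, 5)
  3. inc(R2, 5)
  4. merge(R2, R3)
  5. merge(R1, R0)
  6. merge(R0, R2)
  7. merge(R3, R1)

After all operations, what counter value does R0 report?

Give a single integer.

Op 1: inc R0 by 4 -> R0=(4,0,0,0) value=4
Op 2: inc R2 by 5 -> R2=(0,0,5,0) value=5
Op 3: inc R2 by 5 -> R2=(0,0,10,0) value=10
Op 4: merge R2<->R3 -> R2=(0,0,10,0) R3=(0,0,10,0)
Op 5: merge R1<->R0 -> R1=(4,0,0,0) R0=(4,0,0,0)
Op 6: merge R0<->R2 -> R0=(4,0,10,0) R2=(4,0,10,0)
Op 7: merge R3<->R1 -> R3=(4,0,10,0) R1=(4,0,10,0)

Answer: 14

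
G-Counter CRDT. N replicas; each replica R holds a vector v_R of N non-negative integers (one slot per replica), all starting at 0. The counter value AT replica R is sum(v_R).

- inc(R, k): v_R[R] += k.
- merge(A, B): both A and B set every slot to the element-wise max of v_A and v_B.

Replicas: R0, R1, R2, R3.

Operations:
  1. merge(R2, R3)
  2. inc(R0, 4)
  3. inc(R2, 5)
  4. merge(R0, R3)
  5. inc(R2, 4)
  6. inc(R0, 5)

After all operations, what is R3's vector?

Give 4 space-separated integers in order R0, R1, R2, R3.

Op 1: merge R2<->R3 -> R2=(0,0,0,0) R3=(0,0,0,0)
Op 2: inc R0 by 4 -> R0=(4,0,0,0) value=4
Op 3: inc R2 by 5 -> R2=(0,0,5,0) value=5
Op 4: merge R0<->R3 -> R0=(4,0,0,0) R3=(4,0,0,0)
Op 5: inc R2 by 4 -> R2=(0,0,9,0) value=9
Op 6: inc R0 by 5 -> R0=(9,0,0,0) value=9

Answer: 4 0 0 0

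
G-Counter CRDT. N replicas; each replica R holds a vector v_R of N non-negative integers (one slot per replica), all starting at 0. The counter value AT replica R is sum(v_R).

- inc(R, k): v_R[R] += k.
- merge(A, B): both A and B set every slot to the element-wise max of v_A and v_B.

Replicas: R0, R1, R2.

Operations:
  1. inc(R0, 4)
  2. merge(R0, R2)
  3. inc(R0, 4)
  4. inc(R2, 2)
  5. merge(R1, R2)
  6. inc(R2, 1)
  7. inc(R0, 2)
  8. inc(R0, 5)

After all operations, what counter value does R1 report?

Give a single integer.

Answer: 6

Derivation:
Op 1: inc R0 by 4 -> R0=(4,0,0) value=4
Op 2: merge R0<->R2 -> R0=(4,0,0) R2=(4,0,0)
Op 3: inc R0 by 4 -> R0=(8,0,0) value=8
Op 4: inc R2 by 2 -> R2=(4,0,2) value=6
Op 5: merge R1<->R2 -> R1=(4,0,2) R2=(4,0,2)
Op 6: inc R2 by 1 -> R2=(4,0,3) value=7
Op 7: inc R0 by 2 -> R0=(10,0,0) value=10
Op 8: inc R0 by 5 -> R0=(15,0,0) value=15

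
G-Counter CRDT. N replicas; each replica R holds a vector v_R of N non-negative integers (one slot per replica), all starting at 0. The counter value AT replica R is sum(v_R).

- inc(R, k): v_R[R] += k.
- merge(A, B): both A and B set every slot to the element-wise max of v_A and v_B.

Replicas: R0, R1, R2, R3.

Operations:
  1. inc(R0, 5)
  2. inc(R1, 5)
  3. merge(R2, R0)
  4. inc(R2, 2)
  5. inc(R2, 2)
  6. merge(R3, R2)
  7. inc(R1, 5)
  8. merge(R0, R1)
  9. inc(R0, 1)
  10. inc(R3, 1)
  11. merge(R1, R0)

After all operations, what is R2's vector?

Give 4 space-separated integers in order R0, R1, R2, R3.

Op 1: inc R0 by 5 -> R0=(5,0,0,0) value=5
Op 2: inc R1 by 5 -> R1=(0,5,0,0) value=5
Op 3: merge R2<->R0 -> R2=(5,0,0,0) R0=(5,0,0,0)
Op 4: inc R2 by 2 -> R2=(5,0,2,0) value=7
Op 5: inc R2 by 2 -> R2=(5,0,4,0) value=9
Op 6: merge R3<->R2 -> R3=(5,0,4,0) R2=(5,0,4,0)
Op 7: inc R1 by 5 -> R1=(0,10,0,0) value=10
Op 8: merge R0<->R1 -> R0=(5,10,0,0) R1=(5,10,0,0)
Op 9: inc R0 by 1 -> R0=(6,10,0,0) value=16
Op 10: inc R3 by 1 -> R3=(5,0,4,1) value=10
Op 11: merge R1<->R0 -> R1=(6,10,0,0) R0=(6,10,0,0)

Answer: 5 0 4 0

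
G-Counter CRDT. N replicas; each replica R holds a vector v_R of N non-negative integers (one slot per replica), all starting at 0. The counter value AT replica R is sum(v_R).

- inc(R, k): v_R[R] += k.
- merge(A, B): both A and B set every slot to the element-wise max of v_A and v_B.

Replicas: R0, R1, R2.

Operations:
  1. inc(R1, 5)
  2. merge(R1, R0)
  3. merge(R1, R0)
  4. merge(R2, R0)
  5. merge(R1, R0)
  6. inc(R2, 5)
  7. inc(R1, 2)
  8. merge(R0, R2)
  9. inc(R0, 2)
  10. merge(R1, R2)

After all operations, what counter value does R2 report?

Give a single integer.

Op 1: inc R1 by 5 -> R1=(0,5,0) value=5
Op 2: merge R1<->R0 -> R1=(0,5,0) R0=(0,5,0)
Op 3: merge R1<->R0 -> R1=(0,5,0) R0=(0,5,0)
Op 4: merge R2<->R0 -> R2=(0,5,0) R0=(0,5,0)
Op 5: merge R1<->R0 -> R1=(0,5,0) R0=(0,5,0)
Op 6: inc R2 by 5 -> R2=(0,5,5) value=10
Op 7: inc R1 by 2 -> R1=(0,7,0) value=7
Op 8: merge R0<->R2 -> R0=(0,5,5) R2=(0,5,5)
Op 9: inc R0 by 2 -> R0=(2,5,5) value=12
Op 10: merge R1<->R2 -> R1=(0,7,5) R2=(0,7,5)

Answer: 12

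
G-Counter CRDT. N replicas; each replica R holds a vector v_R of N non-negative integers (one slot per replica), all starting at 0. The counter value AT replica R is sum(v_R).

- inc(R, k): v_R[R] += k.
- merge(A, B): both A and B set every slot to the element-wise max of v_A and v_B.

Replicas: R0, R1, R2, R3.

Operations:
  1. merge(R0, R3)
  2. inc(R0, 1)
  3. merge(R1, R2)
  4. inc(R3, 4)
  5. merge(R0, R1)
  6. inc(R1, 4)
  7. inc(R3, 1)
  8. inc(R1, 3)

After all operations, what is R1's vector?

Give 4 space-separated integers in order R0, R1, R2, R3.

Op 1: merge R0<->R3 -> R0=(0,0,0,0) R3=(0,0,0,0)
Op 2: inc R0 by 1 -> R0=(1,0,0,0) value=1
Op 3: merge R1<->R2 -> R1=(0,0,0,0) R2=(0,0,0,0)
Op 4: inc R3 by 4 -> R3=(0,0,0,4) value=4
Op 5: merge R0<->R1 -> R0=(1,0,0,0) R1=(1,0,0,0)
Op 6: inc R1 by 4 -> R1=(1,4,0,0) value=5
Op 7: inc R3 by 1 -> R3=(0,0,0,5) value=5
Op 8: inc R1 by 3 -> R1=(1,7,0,0) value=8

Answer: 1 7 0 0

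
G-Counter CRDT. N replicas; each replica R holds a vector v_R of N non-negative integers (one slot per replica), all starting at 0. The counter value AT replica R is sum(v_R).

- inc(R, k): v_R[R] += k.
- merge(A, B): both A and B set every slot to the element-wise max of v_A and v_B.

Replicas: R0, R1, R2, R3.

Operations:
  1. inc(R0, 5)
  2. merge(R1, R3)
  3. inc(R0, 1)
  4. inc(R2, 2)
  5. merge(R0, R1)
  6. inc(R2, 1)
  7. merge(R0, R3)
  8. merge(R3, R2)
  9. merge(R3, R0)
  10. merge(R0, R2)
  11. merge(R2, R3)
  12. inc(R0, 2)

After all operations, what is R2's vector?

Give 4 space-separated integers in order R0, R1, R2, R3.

Answer: 6 0 3 0

Derivation:
Op 1: inc R0 by 5 -> R0=(5,0,0,0) value=5
Op 2: merge R1<->R3 -> R1=(0,0,0,0) R3=(0,0,0,0)
Op 3: inc R0 by 1 -> R0=(6,0,0,0) value=6
Op 4: inc R2 by 2 -> R2=(0,0,2,0) value=2
Op 5: merge R0<->R1 -> R0=(6,0,0,0) R1=(6,0,0,0)
Op 6: inc R2 by 1 -> R2=(0,0,3,0) value=3
Op 7: merge R0<->R3 -> R0=(6,0,0,0) R3=(6,0,0,0)
Op 8: merge R3<->R2 -> R3=(6,0,3,0) R2=(6,0,3,0)
Op 9: merge R3<->R0 -> R3=(6,0,3,0) R0=(6,0,3,0)
Op 10: merge R0<->R2 -> R0=(6,0,3,0) R2=(6,0,3,0)
Op 11: merge R2<->R3 -> R2=(6,0,3,0) R3=(6,0,3,0)
Op 12: inc R0 by 2 -> R0=(8,0,3,0) value=11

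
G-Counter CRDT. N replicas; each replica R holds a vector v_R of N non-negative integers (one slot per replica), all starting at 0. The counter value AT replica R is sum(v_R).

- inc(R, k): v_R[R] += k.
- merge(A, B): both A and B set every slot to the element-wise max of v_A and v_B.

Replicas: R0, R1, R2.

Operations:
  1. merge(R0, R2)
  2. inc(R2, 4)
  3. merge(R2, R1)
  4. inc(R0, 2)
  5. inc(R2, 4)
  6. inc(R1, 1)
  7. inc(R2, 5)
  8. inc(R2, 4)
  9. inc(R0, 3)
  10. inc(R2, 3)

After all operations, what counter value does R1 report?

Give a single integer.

Op 1: merge R0<->R2 -> R0=(0,0,0) R2=(0,0,0)
Op 2: inc R2 by 4 -> R2=(0,0,4) value=4
Op 3: merge R2<->R1 -> R2=(0,0,4) R1=(0,0,4)
Op 4: inc R0 by 2 -> R0=(2,0,0) value=2
Op 5: inc R2 by 4 -> R2=(0,0,8) value=8
Op 6: inc R1 by 1 -> R1=(0,1,4) value=5
Op 7: inc R2 by 5 -> R2=(0,0,13) value=13
Op 8: inc R2 by 4 -> R2=(0,0,17) value=17
Op 9: inc R0 by 3 -> R0=(5,0,0) value=5
Op 10: inc R2 by 3 -> R2=(0,0,20) value=20

Answer: 5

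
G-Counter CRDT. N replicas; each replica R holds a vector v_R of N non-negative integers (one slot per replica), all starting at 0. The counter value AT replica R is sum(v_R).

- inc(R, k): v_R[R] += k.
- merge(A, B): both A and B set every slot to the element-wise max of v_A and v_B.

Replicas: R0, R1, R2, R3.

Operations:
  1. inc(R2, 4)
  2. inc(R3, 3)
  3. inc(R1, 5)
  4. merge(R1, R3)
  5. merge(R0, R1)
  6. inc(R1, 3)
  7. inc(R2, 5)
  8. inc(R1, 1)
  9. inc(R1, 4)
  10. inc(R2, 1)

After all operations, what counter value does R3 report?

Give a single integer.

Answer: 8

Derivation:
Op 1: inc R2 by 4 -> R2=(0,0,4,0) value=4
Op 2: inc R3 by 3 -> R3=(0,0,0,3) value=3
Op 3: inc R1 by 5 -> R1=(0,5,0,0) value=5
Op 4: merge R1<->R3 -> R1=(0,5,0,3) R3=(0,5,0,3)
Op 5: merge R0<->R1 -> R0=(0,5,0,3) R1=(0,5,0,3)
Op 6: inc R1 by 3 -> R1=(0,8,0,3) value=11
Op 7: inc R2 by 5 -> R2=(0,0,9,0) value=9
Op 8: inc R1 by 1 -> R1=(0,9,0,3) value=12
Op 9: inc R1 by 4 -> R1=(0,13,0,3) value=16
Op 10: inc R2 by 1 -> R2=(0,0,10,0) value=10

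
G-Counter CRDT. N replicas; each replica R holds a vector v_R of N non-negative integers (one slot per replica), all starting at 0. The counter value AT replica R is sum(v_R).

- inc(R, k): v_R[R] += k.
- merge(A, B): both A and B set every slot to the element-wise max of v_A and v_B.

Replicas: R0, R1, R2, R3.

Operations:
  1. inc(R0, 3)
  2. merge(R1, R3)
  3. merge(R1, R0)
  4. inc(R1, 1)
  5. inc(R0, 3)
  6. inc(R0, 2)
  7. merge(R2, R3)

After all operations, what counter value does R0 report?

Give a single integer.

Op 1: inc R0 by 3 -> R0=(3,0,0,0) value=3
Op 2: merge R1<->R3 -> R1=(0,0,0,0) R3=(0,0,0,0)
Op 3: merge R1<->R0 -> R1=(3,0,0,0) R0=(3,0,0,0)
Op 4: inc R1 by 1 -> R1=(3,1,0,0) value=4
Op 5: inc R0 by 3 -> R0=(6,0,0,0) value=6
Op 6: inc R0 by 2 -> R0=(8,0,0,0) value=8
Op 7: merge R2<->R3 -> R2=(0,0,0,0) R3=(0,0,0,0)

Answer: 8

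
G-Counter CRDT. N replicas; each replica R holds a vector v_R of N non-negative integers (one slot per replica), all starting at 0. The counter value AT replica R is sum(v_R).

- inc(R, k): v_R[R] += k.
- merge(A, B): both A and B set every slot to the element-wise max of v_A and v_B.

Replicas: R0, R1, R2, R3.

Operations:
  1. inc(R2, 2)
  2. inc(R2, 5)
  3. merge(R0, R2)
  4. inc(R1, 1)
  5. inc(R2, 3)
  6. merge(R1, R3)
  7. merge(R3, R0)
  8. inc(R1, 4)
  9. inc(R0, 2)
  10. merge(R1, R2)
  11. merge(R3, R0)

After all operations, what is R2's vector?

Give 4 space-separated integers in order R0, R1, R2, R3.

Answer: 0 5 10 0

Derivation:
Op 1: inc R2 by 2 -> R2=(0,0,2,0) value=2
Op 2: inc R2 by 5 -> R2=(0,0,7,0) value=7
Op 3: merge R0<->R2 -> R0=(0,0,7,0) R2=(0,0,7,0)
Op 4: inc R1 by 1 -> R1=(0,1,0,0) value=1
Op 5: inc R2 by 3 -> R2=(0,0,10,0) value=10
Op 6: merge R1<->R3 -> R1=(0,1,0,0) R3=(0,1,0,0)
Op 7: merge R3<->R0 -> R3=(0,1,7,0) R0=(0,1,7,0)
Op 8: inc R1 by 4 -> R1=(0,5,0,0) value=5
Op 9: inc R0 by 2 -> R0=(2,1,7,0) value=10
Op 10: merge R1<->R2 -> R1=(0,5,10,0) R2=(0,5,10,0)
Op 11: merge R3<->R0 -> R3=(2,1,7,0) R0=(2,1,7,0)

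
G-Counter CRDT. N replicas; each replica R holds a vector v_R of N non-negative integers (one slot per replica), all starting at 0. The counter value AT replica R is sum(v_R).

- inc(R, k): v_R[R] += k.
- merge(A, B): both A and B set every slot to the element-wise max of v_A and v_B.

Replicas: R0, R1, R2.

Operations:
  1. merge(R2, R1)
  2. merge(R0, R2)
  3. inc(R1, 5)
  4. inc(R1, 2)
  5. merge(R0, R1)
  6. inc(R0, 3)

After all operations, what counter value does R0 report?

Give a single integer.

Answer: 10

Derivation:
Op 1: merge R2<->R1 -> R2=(0,0,0) R1=(0,0,0)
Op 2: merge R0<->R2 -> R0=(0,0,0) R2=(0,0,0)
Op 3: inc R1 by 5 -> R1=(0,5,0) value=5
Op 4: inc R1 by 2 -> R1=(0,7,0) value=7
Op 5: merge R0<->R1 -> R0=(0,7,0) R1=(0,7,0)
Op 6: inc R0 by 3 -> R0=(3,7,0) value=10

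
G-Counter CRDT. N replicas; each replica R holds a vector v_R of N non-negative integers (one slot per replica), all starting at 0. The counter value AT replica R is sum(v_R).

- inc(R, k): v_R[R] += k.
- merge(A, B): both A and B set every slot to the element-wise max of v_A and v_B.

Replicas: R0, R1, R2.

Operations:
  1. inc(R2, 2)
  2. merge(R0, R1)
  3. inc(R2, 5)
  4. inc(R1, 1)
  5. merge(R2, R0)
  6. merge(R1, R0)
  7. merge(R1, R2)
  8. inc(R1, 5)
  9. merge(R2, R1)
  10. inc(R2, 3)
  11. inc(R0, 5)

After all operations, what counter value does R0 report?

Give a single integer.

Op 1: inc R2 by 2 -> R2=(0,0,2) value=2
Op 2: merge R0<->R1 -> R0=(0,0,0) R1=(0,0,0)
Op 3: inc R2 by 5 -> R2=(0,0,7) value=7
Op 4: inc R1 by 1 -> R1=(0,1,0) value=1
Op 5: merge R2<->R0 -> R2=(0,0,7) R0=(0,0,7)
Op 6: merge R1<->R0 -> R1=(0,1,7) R0=(0,1,7)
Op 7: merge R1<->R2 -> R1=(0,1,7) R2=(0,1,7)
Op 8: inc R1 by 5 -> R1=(0,6,7) value=13
Op 9: merge R2<->R1 -> R2=(0,6,7) R1=(0,6,7)
Op 10: inc R2 by 3 -> R2=(0,6,10) value=16
Op 11: inc R0 by 5 -> R0=(5,1,7) value=13

Answer: 13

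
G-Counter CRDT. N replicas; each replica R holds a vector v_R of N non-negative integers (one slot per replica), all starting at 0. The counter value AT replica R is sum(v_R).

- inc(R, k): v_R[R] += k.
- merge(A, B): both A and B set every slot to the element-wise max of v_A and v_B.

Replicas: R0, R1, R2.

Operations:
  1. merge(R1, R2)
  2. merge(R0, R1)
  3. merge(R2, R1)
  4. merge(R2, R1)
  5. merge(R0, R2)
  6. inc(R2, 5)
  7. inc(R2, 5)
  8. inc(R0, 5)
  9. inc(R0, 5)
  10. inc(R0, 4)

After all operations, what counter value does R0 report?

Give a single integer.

Answer: 14

Derivation:
Op 1: merge R1<->R2 -> R1=(0,0,0) R2=(0,0,0)
Op 2: merge R0<->R1 -> R0=(0,0,0) R1=(0,0,0)
Op 3: merge R2<->R1 -> R2=(0,0,0) R1=(0,0,0)
Op 4: merge R2<->R1 -> R2=(0,0,0) R1=(0,0,0)
Op 5: merge R0<->R2 -> R0=(0,0,0) R2=(0,0,0)
Op 6: inc R2 by 5 -> R2=(0,0,5) value=5
Op 7: inc R2 by 5 -> R2=(0,0,10) value=10
Op 8: inc R0 by 5 -> R0=(5,0,0) value=5
Op 9: inc R0 by 5 -> R0=(10,0,0) value=10
Op 10: inc R0 by 4 -> R0=(14,0,0) value=14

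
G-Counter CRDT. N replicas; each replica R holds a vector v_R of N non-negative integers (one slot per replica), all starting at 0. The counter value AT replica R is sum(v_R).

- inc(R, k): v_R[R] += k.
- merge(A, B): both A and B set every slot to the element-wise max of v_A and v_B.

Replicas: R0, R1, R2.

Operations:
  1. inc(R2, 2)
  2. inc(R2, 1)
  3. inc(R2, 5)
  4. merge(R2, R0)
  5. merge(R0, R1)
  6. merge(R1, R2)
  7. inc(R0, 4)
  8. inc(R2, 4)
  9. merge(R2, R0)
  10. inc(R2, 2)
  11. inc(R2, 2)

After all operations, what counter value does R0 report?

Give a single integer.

Answer: 16

Derivation:
Op 1: inc R2 by 2 -> R2=(0,0,2) value=2
Op 2: inc R2 by 1 -> R2=(0,0,3) value=3
Op 3: inc R2 by 5 -> R2=(0,0,8) value=8
Op 4: merge R2<->R0 -> R2=(0,0,8) R0=(0,0,8)
Op 5: merge R0<->R1 -> R0=(0,0,8) R1=(0,0,8)
Op 6: merge R1<->R2 -> R1=(0,0,8) R2=(0,0,8)
Op 7: inc R0 by 4 -> R0=(4,0,8) value=12
Op 8: inc R2 by 4 -> R2=(0,0,12) value=12
Op 9: merge R2<->R0 -> R2=(4,0,12) R0=(4,0,12)
Op 10: inc R2 by 2 -> R2=(4,0,14) value=18
Op 11: inc R2 by 2 -> R2=(4,0,16) value=20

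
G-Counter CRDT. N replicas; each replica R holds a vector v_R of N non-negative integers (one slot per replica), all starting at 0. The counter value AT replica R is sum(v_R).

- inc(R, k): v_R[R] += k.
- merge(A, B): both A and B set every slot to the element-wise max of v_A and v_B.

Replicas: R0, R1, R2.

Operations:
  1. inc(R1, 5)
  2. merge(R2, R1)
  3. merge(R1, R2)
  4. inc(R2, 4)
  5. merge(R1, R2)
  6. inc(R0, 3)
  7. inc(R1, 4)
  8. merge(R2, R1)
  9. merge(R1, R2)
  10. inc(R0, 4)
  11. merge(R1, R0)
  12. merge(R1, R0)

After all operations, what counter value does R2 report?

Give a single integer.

Answer: 13

Derivation:
Op 1: inc R1 by 5 -> R1=(0,5,0) value=5
Op 2: merge R2<->R1 -> R2=(0,5,0) R1=(0,5,0)
Op 3: merge R1<->R2 -> R1=(0,5,0) R2=(0,5,0)
Op 4: inc R2 by 4 -> R2=(0,5,4) value=9
Op 5: merge R1<->R2 -> R1=(0,5,4) R2=(0,5,4)
Op 6: inc R0 by 3 -> R0=(3,0,0) value=3
Op 7: inc R1 by 4 -> R1=(0,9,4) value=13
Op 8: merge R2<->R1 -> R2=(0,9,4) R1=(0,9,4)
Op 9: merge R1<->R2 -> R1=(0,9,4) R2=(0,9,4)
Op 10: inc R0 by 4 -> R0=(7,0,0) value=7
Op 11: merge R1<->R0 -> R1=(7,9,4) R0=(7,9,4)
Op 12: merge R1<->R0 -> R1=(7,9,4) R0=(7,9,4)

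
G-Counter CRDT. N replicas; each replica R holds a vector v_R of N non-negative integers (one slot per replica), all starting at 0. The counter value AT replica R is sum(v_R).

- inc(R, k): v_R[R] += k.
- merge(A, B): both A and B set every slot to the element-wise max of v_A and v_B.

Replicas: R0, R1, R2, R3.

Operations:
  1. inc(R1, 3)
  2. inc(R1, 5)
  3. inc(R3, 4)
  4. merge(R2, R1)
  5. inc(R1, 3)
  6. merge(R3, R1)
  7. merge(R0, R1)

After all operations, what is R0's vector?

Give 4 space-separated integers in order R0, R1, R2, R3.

Answer: 0 11 0 4

Derivation:
Op 1: inc R1 by 3 -> R1=(0,3,0,0) value=3
Op 2: inc R1 by 5 -> R1=(0,8,0,0) value=8
Op 3: inc R3 by 4 -> R3=(0,0,0,4) value=4
Op 4: merge R2<->R1 -> R2=(0,8,0,0) R1=(0,8,0,0)
Op 5: inc R1 by 3 -> R1=(0,11,0,0) value=11
Op 6: merge R3<->R1 -> R3=(0,11,0,4) R1=(0,11,0,4)
Op 7: merge R0<->R1 -> R0=(0,11,0,4) R1=(0,11,0,4)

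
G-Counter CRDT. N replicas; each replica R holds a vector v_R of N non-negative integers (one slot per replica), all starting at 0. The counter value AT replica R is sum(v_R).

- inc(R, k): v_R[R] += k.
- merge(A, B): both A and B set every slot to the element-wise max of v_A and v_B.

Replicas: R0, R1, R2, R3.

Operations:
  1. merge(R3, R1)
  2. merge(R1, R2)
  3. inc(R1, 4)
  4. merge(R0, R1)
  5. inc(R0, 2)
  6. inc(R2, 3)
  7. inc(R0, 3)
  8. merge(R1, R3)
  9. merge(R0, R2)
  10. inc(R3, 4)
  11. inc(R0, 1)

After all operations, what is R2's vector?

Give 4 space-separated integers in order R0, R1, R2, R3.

Op 1: merge R3<->R1 -> R3=(0,0,0,0) R1=(0,0,0,0)
Op 2: merge R1<->R2 -> R1=(0,0,0,0) R2=(0,0,0,0)
Op 3: inc R1 by 4 -> R1=(0,4,0,0) value=4
Op 4: merge R0<->R1 -> R0=(0,4,0,0) R1=(0,4,0,0)
Op 5: inc R0 by 2 -> R0=(2,4,0,0) value=6
Op 6: inc R2 by 3 -> R2=(0,0,3,0) value=3
Op 7: inc R0 by 3 -> R0=(5,4,0,0) value=9
Op 8: merge R1<->R3 -> R1=(0,4,0,0) R3=(0,4,0,0)
Op 9: merge R0<->R2 -> R0=(5,4,3,0) R2=(5,4,3,0)
Op 10: inc R3 by 4 -> R3=(0,4,0,4) value=8
Op 11: inc R0 by 1 -> R0=(6,4,3,0) value=13

Answer: 5 4 3 0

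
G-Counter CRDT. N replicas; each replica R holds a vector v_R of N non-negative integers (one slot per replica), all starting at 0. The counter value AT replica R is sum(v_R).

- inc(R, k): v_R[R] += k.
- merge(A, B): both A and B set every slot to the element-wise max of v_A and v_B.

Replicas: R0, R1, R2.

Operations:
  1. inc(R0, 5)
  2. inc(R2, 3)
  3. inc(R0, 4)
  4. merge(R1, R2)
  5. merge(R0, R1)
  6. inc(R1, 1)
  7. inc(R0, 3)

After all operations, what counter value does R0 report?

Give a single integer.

Answer: 15

Derivation:
Op 1: inc R0 by 5 -> R0=(5,0,0) value=5
Op 2: inc R2 by 3 -> R2=(0,0,3) value=3
Op 3: inc R0 by 4 -> R0=(9,0,0) value=9
Op 4: merge R1<->R2 -> R1=(0,0,3) R2=(0,0,3)
Op 5: merge R0<->R1 -> R0=(9,0,3) R1=(9,0,3)
Op 6: inc R1 by 1 -> R1=(9,1,3) value=13
Op 7: inc R0 by 3 -> R0=(12,0,3) value=15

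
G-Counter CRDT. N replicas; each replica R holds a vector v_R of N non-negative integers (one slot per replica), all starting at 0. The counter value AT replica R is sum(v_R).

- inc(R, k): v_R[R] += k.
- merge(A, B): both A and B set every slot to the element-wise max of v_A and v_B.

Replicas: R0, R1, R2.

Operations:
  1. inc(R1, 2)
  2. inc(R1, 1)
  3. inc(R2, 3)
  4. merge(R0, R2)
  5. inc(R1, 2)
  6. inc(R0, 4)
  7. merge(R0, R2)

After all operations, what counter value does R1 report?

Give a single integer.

Op 1: inc R1 by 2 -> R1=(0,2,0) value=2
Op 2: inc R1 by 1 -> R1=(0,3,0) value=3
Op 3: inc R2 by 3 -> R2=(0,0,3) value=3
Op 4: merge R0<->R2 -> R0=(0,0,3) R2=(0,0,3)
Op 5: inc R1 by 2 -> R1=(0,5,0) value=5
Op 6: inc R0 by 4 -> R0=(4,0,3) value=7
Op 7: merge R0<->R2 -> R0=(4,0,3) R2=(4,0,3)

Answer: 5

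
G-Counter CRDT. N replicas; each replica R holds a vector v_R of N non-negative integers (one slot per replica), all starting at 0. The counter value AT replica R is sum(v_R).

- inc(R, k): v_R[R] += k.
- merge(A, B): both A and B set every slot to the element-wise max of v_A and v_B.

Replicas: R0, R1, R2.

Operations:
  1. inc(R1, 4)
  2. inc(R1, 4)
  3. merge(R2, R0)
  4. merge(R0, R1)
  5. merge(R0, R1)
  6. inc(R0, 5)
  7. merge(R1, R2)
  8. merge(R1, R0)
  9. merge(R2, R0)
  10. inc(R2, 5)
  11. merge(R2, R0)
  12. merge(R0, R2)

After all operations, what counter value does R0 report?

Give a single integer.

Op 1: inc R1 by 4 -> R1=(0,4,0) value=4
Op 2: inc R1 by 4 -> R1=(0,8,0) value=8
Op 3: merge R2<->R0 -> R2=(0,0,0) R0=(0,0,0)
Op 4: merge R0<->R1 -> R0=(0,8,0) R1=(0,8,0)
Op 5: merge R0<->R1 -> R0=(0,8,0) R1=(0,8,0)
Op 6: inc R0 by 5 -> R0=(5,8,0) value=13
Op 7: merge R1<->R2 -> R1=(0,8,0) R2=(0,8,0)
Op 8: merge R1<->R0 -> R1=(5,8,0) R0=(5,8,0)
Op 9: merge R2<->R0 -> R2=(5,8,0) R0=(5,8,0)
Op 10: inc R2 by 5 -> R2=(5,8,5) value=18
Op 11: merge R2<->R0 -> R2=(5,8,5) R0=(5,8,5)
Op 12: merge R0<->R2 -> R0=(5,8,5) R2=(5,8,5)

Answer: 18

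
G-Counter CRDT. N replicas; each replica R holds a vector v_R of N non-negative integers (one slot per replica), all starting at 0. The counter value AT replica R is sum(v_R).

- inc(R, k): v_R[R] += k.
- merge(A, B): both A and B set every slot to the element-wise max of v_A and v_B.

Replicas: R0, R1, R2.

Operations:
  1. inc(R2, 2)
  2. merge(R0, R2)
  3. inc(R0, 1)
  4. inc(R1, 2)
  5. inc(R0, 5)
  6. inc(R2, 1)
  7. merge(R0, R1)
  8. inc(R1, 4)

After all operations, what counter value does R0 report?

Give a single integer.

Op 1: inc R2 by 2 -> R2=(0,0,2) value=2
Op 2: merge R0<->R2 -> R0=(0,0,2) R2=(0,0,2)
Op 3: inc R0 by 1 -> R0=(1,0,2) value=3
Op 4: inc R1 by 2 -> R1=(0,2,0) value=2
Op 5: inc R0 by 5 -> R0=(6,0,2) value=8
Op 6: inc R2 by 1 -> R2=(0,0,3) value=3
Op 7: merge R0<->R1 -> R0=(6,2,2) R1=(6,2,2)
Op 8: inc R1 by 4 -> R1=(6,6,2) value=14

Answer: 10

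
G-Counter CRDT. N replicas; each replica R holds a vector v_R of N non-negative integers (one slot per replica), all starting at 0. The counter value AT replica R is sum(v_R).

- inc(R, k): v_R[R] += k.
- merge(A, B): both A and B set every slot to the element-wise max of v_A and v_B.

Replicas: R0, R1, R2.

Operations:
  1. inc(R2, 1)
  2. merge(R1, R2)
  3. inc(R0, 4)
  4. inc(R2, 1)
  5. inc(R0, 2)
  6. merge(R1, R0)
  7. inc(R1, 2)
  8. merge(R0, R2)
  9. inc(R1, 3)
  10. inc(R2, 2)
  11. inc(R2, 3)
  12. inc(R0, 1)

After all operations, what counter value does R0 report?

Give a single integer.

Answer: 9

Derivation:
Op 1: inc R2 by 1 -> R2=(0,0,1) value=1
Op 2: merge R1<->R2 -> R1=(0,0,1) R2=(0,0,1)
Op 3: inc R0 by 4 -> R0=(4,0,0) value=4
Op 4: inc R2 by 1 -> R2=(0,0,2) value=2
Op 5: inc R0 by 2 -> R0=(6,0,0) value=6
Op 6: merge R1<->R0 -> R1=(6,0,1) R0=(6,0,1)
Op 7: inc R1 by 2 -> R1=(6,2,1) value=9
Op 8: merge R0<->R2 -> R0=(6,0,2) R2=(6,0,2)
Op 9: inc R1 by 3 -> R1=(6,5,1) value=12
Op 10: inc R2 by 2 -> R2=(6,0,4) value=10
Op 11: inc R2 by 3 -> R2=(6,0,7) value=13
Op 12: inc R0 by 1 -> R0=(7,0,2) value=9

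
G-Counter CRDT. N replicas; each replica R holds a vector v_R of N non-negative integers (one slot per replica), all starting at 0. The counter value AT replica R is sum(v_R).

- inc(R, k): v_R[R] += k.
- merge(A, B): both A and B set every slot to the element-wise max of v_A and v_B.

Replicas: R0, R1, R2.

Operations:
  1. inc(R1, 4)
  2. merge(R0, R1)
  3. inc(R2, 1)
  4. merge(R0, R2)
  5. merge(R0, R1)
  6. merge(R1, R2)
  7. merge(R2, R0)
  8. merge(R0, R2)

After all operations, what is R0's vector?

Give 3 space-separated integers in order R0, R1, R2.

Op 1: inc R1 by 4 -> R1=(0,4,0) value=4
Op 2: merge R0<->R1 -> R0=(0,4,0) R1=(0,4,0)
Op 3: inc R2 by 1 -> R2=(0,0,1) value=1
Op 4: merge R0<->R2 -> R0=(0,4,1) R2=(0,4,1)
Op 5: merge R0<->R1 -> R0=(0,4,1) R1=(0,4,1)
Op 6: merge R1<->R2 -> R1=(0,4,1) R2=(0,4,1)
Op 7: merge R2<->R0 -> R2=(0,4,1) R0=(0,4,1)
Op 8: merge R0<->R2 -> R0=(0,4,1) R2=(0,4,1)

Answer: 0 4 1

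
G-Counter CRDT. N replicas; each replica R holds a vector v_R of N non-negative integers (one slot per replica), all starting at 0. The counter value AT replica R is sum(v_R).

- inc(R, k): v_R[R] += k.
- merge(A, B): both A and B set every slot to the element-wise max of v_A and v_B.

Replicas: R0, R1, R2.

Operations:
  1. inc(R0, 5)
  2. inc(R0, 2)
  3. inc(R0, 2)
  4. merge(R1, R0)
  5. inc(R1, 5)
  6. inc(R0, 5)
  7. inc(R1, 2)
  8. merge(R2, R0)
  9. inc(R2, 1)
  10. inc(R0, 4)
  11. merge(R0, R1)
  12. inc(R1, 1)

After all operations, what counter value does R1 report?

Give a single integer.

Op 1: inc R0 by 5 -> R0=(5,0,0) value=5
Op 2: inc R0 by 2 -> R0=(7,0,0) value=7
Op 3: inc R0 by 2 -> R0=(9,0,0) value=9
Op 4: merge R1<->R0 -> R1=(9,0,0) R0=(9,0,0)
Op 5: inc R1 by 5 -> R1=(9,5,0) value=14
Op 6: inc R0 by 5 -> R0=(14,0,0) value=14
Op 7: inc R1 by 2 -> R1=(9,7,0) value=16
Op 8: merge R2<->R0 -> R2=(14,0,0) R0=(14,0,0)
Op 9: inc R2 by 1 -> R2=(14,0,1) value=15
Op 10: inc R0 by 4 -> R0=(18,0,0) value=18
Op 11: merge R0<->R1 -> R0=(18,7,0) R1=(18,7,0)
Op 12: inc R1 by 1 -> R1=(18,8,0) value=26

Answer: 26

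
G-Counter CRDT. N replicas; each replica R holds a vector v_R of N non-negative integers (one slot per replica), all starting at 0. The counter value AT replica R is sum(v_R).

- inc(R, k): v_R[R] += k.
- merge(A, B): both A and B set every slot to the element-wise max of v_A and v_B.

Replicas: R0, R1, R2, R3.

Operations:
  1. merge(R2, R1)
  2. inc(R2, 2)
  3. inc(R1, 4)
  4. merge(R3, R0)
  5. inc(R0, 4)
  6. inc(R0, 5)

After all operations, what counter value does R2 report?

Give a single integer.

Answer: 2

Derivation:
Op 1: merge R2<->R1 -> R2=(0,0,0,0) R1=(0,0,0,0)
Op 2: inc R2 by 2 -> R2=(0,0,2,0) value=2
Op 3: inc R1 by 4 -> R1=(0,4,0,0) value=4
Op 4: merge R3<->R0 -> R3=(0,0,0,0) R0=(0,0,0,0)
Op 5: inc R0 by 4 -> R0=(4,0,0,0) value=4
Op 6: inc R0 by 5 -> R0=(9,0,0,0) value=9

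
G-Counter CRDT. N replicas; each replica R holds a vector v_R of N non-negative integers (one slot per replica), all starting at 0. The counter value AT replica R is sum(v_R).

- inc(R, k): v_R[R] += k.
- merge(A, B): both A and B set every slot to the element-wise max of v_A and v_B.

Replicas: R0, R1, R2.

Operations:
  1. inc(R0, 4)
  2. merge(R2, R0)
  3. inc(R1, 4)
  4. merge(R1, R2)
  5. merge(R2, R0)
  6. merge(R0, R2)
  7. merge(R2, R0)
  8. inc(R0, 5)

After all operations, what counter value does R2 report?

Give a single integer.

Op 1: inc R0 by 4 -> R0=(4,0,0) value=4
Op 2: merge R2<->R0 -> R2=(4,0,0) R0=(4,0,0)
Op 3: inc R1 by 4 -> R1=(0,4,0) value=4
Op 4: merge R1<->R2 -> R1=(4,4,0) R2=(4,4,0)
Op 5: merge R2<->R0 -> R2=(4,4,0) R0=(4,4,0)
Op 6: merge R0<->R2 -> R0=(4,4,0) R2=(4,4,0)
Op 7: merge R2<->R0 -> R2=(4,4,0) R0=(4,4,0)
Op 8: inc R0 by 5 -> R0=(9,4,0) value=13

Answer: 8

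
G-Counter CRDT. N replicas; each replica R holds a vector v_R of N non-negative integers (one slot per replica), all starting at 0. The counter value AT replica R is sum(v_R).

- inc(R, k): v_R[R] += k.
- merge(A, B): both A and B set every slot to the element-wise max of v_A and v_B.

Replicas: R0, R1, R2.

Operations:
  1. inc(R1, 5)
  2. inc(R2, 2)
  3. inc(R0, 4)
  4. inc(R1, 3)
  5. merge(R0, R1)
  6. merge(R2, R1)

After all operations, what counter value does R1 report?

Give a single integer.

Answer: 14

Derivation:
Op 1: inc R1 by 5 -> R1=(0,5,0) value=5
Op 2: inc R2 by 2 -> R2=(0,0,2) value=2
Op 3: inc R0 by 4 -> R0=(4,0,0) value=4
Op 4: inc R1 by 3 -> R1=(0,8,0) value=8
Op 5: merge R0<->R1 -> R0=(4,8,0) R1=(4,8,0)
Op 6: merge R2<->R1 -> R2=(4,8,2) R1=(4,8,2)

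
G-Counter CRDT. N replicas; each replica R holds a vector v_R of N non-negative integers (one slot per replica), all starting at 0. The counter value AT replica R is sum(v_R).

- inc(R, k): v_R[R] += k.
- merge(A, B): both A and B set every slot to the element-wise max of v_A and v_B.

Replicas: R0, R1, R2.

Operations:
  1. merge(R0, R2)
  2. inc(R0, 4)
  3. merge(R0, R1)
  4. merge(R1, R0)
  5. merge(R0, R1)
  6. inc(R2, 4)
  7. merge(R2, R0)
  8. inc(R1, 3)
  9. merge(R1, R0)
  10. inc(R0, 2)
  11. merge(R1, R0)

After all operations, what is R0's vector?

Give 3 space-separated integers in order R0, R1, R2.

Answer: 6 3 4

Derivation:
Op 1: merge R0<->R2 -> R0=(0,0,0) R2=(0,0,0)
Op 2: inc R0 by 4 -> R0=(4,0,0) value=4
Op 3: merge R0<->R1 -> R0=(4,0,0) R1=(4,0,0)
Op 4: merge R1<->R0 -> R1=(4,0,0) R0=(4,0,0)
Op 5: merge R0<->R1 -> R0=(4,0,0) R1=(4,0,0)
Op 6: inc R2 by 4 -> R2=(0,0,4) value=4
Op 7: merge R2<->R0 -> R2=(4,0,4) R0=(4,0,4)
Op 8: inc R1 by 3 -> R1=(4,3,0) value=7
Op 9: merge R1<->R0 -> R1=(4,3,4) R0=(4,3,4)
Op 10: inc R0 by 2 -> R0=(6,3,4) value=13
Op 11: merge R1<->R0 -> R1=(6,3,4) R0=(6,3,4)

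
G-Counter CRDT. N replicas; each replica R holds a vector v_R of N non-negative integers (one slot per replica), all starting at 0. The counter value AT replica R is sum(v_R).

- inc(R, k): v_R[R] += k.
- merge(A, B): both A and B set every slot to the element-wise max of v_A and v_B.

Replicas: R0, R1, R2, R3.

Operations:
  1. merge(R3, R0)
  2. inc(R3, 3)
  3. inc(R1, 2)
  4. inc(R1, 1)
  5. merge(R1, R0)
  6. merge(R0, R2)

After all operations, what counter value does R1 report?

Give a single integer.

Answer: 3

Derivation:
Op 1: merge R3<->R0 -> R3=(0,0,0,0) R0=(0,0,0,0)
Op 2: inc R3 by 3 -> R3=(0,0,0,3) value=3
Op 3: inc R1 by 2 -> R1=(0,2,0,0) value=2
Op 4: inc R1 by 1 -> R1=(0,3,0,0) value=3
Op 5: merge R1<->R0 -> R1=(0,3,0,0) R0=(0,3,0,0)
Op 6: merge R0<->R2 -> R0=(0,3,0,0) R2=(0,3,0,0)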